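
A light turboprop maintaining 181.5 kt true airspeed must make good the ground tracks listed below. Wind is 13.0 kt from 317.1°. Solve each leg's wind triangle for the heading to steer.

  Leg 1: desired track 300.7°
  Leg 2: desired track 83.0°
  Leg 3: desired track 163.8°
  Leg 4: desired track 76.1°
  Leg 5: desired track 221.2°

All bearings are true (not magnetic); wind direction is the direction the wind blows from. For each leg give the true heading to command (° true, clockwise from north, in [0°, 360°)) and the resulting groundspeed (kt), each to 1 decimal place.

Leg 1: heading=301.9°, groundspeed=169.0 kt
Leg 2: heading=79.7°, groundspeed=188.8 kt
Leg 3: heading=165.6°, groundspeed=193.0 kt
Leg 4: heading=72.5°, groundspeed=187.4 kt
Leg 5: heading=225.3°, groundspeed=182.4 kt

Leg 1: desired track 300.7°; wind correction +1.2° → command heading 301.9°, groundspeed 169.0 kt
Leg 2: desired track 83.0°; wind correction -3.3° → command heading 79.7°, groundspeed 188.8 kt
Leg 3: desired track 163.8°; wind correction +1.8° → command heading 165.6°, groundspeed 193.0 kt
Leg 4: desired track 76.1°; wind correction -3.6° → command heading 72.5°, groundspeed 187.4 kt
Leg 5: desired track 221.2°; wind correction +4.1° → command heading 225.3°, groundspeed 182.4 kt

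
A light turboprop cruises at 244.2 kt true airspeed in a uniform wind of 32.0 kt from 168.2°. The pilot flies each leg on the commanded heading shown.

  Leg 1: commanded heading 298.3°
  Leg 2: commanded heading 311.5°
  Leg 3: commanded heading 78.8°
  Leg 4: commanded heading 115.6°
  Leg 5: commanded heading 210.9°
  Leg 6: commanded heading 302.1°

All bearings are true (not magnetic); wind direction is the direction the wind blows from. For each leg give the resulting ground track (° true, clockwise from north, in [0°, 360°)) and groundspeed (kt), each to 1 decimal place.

Leg 1: heading 298.3°; drift +5.3° → track 303.6°, groundspeed 265.9 kt
Leg 2: heading 311.5°; drift +4.1° → track 315.6°, groundspeed 270.5 kt
Leg 3: heading 78.8°; drift -7.5° → track 71.3°, groundspeed 246.0 kt
Leg 4: heading 115.6°; drift -6.5° → track 109.1°, groundspeed 226.2 kt
Leg 5: heading 210.9°; drift +5.6° → track 216.5°, groundspeed 221.7 kt
Leg 6: heading 302.1°; drift +4.9° → track 307.0°, groundspeed 267.4 kt

Leg 1: track=303.6°, groundspeed=265.9 kt
Leg 2: track=315.6°, groundspeed=270.5 kt
Leg 3: track=71.3°, groundspeed=246.0 kt
Leg 4: track=109.1°, groundspeed=226.2 kt
Leg 5: track=216.5°, groundspeed=221.7 kt
Leg 6: track=307.0°, groundspeed=267.4 kt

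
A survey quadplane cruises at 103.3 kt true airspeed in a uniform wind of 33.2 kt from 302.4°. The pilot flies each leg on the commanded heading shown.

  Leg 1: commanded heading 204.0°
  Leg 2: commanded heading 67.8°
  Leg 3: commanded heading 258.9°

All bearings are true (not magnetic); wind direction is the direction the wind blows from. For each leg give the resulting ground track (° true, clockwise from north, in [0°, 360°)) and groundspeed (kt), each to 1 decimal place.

Leg 1: heading 204.0°; drift -16.9° → track 187.1°, groundspeed 113.0 kt
Leg 2: heading 67.8°; drift +12.5° → track 80.3°, groundspeed 125.5 kt
Leg 3: heading 258.9°; drift -16.1° → track 242.8°, groundspeed 82.4 kt

Leg 1: track=187.1°, groundspeed=113.0 kt
Leg 2: track=80.3°, groundspeed=125.5 kt
Leg 3: track=242.8°, groundspeed=82.4 kt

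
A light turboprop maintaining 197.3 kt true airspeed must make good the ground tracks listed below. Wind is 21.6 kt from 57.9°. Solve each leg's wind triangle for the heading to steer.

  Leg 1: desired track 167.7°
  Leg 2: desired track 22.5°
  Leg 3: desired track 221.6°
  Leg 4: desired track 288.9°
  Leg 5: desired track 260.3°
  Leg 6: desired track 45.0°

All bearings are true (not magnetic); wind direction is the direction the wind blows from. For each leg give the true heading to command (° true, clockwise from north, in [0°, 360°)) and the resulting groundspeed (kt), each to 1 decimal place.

Leg 1: desired track 167.7°; wind correction -5.9° → command heading 161.8°, groundspeed 203.6 kt
Leg 2: desired track 22.5°; wind correction +3.6° → command heading 26.1°, groundspeed 179.3 kt
Leg 3: desired track 221.6°; wind correction -1.8° → command heading 219.8°, groundspeed 217.9 kt
Leg 4: desired track 288.9°; wind correction +4.9° → command heading 293.8°, groundspeed 210.2 kt
Leg 5: desired track 260.3°; wind correction +2.4° → command heading 262.7°, groundspeed 217.1 kt
Leg 6: desired track 45.0°; wind correction +1.4° → command heading 46.4°, groundspeed 176.2 kt

Leg 1: heading=161.8°, groundspeed=203.6 kt
Leg 2: heading=26.1°, groundspeed=179.3 kt
Leg 3: heading=219.8°, groundspeed=217.9 kt
Leg 4: heading=293.8°, groundspeed=210.2 kt
Leg 5: heading=262.7°, groundspeed=217.1 kt
Leg 6: heading=46.4°, groundspeed=176.2 kt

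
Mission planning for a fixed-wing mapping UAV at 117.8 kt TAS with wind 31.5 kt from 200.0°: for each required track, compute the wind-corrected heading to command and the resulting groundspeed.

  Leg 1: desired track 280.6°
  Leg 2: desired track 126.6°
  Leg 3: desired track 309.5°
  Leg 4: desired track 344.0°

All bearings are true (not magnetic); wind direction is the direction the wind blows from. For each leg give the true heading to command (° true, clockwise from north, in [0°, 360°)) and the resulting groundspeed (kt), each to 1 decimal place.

Leg 1: heading=265.3°, groundspeed=108.5 kt
Leg 2: heading=141.4°, groundspeed=104.9 kt
Leg 3: heading=294.9°, groundspeed=124.5 kt
Leg 4: heading=335.0°, groundspeed=141.8 kt

Leg 1: desired track 280.6°; wind correction -15.3° → command heading 265.3°, groundspeed 108.5 kt
Leg 2: desired track 126.6°; wind correction +14.8° → command heading 141.4°, groundspeed 104.9 kt
Leg 3: desired track 309.5°; wind correction -14.6° → command heading 294.9°, groundspeed 124.5 kt
Leg 4: desired track 344.0°; wind correction -9.0° → command heading 335.0°, groundspeed 141.8 kt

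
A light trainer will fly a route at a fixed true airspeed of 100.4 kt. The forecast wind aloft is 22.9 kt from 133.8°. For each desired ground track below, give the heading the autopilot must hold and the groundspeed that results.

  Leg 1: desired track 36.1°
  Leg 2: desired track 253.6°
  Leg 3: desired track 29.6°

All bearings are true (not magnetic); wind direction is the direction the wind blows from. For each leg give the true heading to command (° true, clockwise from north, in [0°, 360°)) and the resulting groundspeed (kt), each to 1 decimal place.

Leg 1: heading=49.2°, groundspeed=100.9 kt
Leg 2: heading=242.2°, groundspeed=109.8 kt
Leg 3: heading=42.4°, groundspeed=103.5 kt

Leg 1: desired track 36.1°; wind correction +13.1° → command heading 49.2°, groundspeed 100.9 kt
Leg 2: desired track 253.6°; wind correction -11.4° → command heading 242.2°, groundspeed 109.8 kt
Leg 3: desired track 29.6°; wind correction +12.8° → command heading 42.4°, groundspeed 103.5 kt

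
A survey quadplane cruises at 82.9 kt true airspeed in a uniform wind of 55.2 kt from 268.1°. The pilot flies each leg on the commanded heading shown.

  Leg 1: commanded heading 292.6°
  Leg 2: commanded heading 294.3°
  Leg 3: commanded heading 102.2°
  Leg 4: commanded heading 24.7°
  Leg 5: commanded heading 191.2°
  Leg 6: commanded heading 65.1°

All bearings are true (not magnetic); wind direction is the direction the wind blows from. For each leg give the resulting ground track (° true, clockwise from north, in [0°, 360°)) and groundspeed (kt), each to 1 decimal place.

Leg 1: track=327.6°, groundspeed=39.9 kt
Leg 2: track=330.4°, groundspeed=41.3 kt
Leg 3: track=96.6°, groundspeed=137.1 kt
Leg 4: track=49.3°, groundspeed=118.4 kt
Leg 5: track=153.8°, groundspeed=88.6 kt
Leg 6: track=74.3°, groundspeed=135.4 kt

Leg 1: heading 292.6°; drift +35.0° → track 327.6°, groundspeed 39.9 kt
Leg 2: heading 294.3°; drift +36.1° → track 330.4°, groundspeed 41.3 kt
Leg 3: heading 102.2°; drift -5.6° → track 96.6°, groundspeed 137.1 kt
Leg 4: heading 24.7°; drift +24.6° → track 49.3°, groundspeed 118.4 kt
Leg 5: heading 191.2°; drift -37.4° → track 153.8°, groundspeed 88.6 kt
Leg 6: heading 65.1°; drift +9.2° → track 74.3°, groundspeed 135.4 kt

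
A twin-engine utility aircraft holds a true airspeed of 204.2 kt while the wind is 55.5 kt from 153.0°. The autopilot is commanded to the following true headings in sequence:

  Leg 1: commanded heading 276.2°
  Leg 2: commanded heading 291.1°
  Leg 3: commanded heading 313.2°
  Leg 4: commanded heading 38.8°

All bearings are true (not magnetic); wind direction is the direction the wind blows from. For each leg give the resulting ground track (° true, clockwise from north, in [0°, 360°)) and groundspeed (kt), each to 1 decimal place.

Leg 1: track=287.4°, groundspeed=239.1 kt
Leg 2: track=299.7°, groundspeed=248.3 kt
Leg 3: track=317.4°, groundspeed=257.1 kt
Leg 4: track=26.2°, groundspeed=232.5 kt

Leg 1: heading 276.2°; drift +11.2° → track 287.4°, groundspeed 239.1 kt
Leg 2: heading 291.1°; drift +8.6° → track 299.7°, groundspeed 248.3 kt
Leg 3: heading 313.2°; drift +4.2° → track 317.4°, groundspeed 257.1 kt
Leg 4: heading 38.8°; drift -12.6° → track 26.2°, groundspeed 232.5 kt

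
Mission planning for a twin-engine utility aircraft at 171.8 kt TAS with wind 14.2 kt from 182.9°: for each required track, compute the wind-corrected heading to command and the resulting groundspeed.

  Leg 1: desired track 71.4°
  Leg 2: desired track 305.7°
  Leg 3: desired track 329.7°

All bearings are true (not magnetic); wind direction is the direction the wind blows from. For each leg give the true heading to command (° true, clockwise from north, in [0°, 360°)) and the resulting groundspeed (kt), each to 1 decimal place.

Leg 1: desired track 71.4°; wind correction +4.4° → command heading 75.8°, groundspeed 176.5 kt
Leg 2: desired track 305.7°; wind correction -4.0° → command heading 301.7°, groundspeed 179.1 kt
Leg 3: desired track 329.7°; wind correction -2.6° → command heading 327.1°, groundspeed 183.5 kt

Leg 1: heading=75.8°, groundspeed=176.5 kt
Leg 2: heading=301.7°, groundspeed=179.1 kt
Leg 3: heading=327.1°, groundspeed=183.5 kt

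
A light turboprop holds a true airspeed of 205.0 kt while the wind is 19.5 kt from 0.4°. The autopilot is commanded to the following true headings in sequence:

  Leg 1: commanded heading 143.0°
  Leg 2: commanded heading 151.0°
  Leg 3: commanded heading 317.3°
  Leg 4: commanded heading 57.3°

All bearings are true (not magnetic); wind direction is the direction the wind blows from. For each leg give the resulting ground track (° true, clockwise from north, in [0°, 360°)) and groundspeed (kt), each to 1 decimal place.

Leg 1: track=146.1°, groundspeed=220.8 kt
Leg 2: track=153.5°, groundspeed=222.2 kt
Leg 3: track=313.3°, groundspeed=191.2 kt
Leg 4: track=62.1°, groundspeed=195.0 kt

Leg 1: heading 143.0°; drift +3.1° → track 146.1°, groundspeed 220.8 kt
Leg 2: heading 151.0°; drift +2.5° → track 153.5°, groundspeed 222.2 kt
Leg 3: heading 317.3°; drift -4.0° → track 313.3°, groundspeed 191.2 kt
Leg 4: heading 57.3°; drift +4.8° → track 62.1°, groundspeed 195.0 kt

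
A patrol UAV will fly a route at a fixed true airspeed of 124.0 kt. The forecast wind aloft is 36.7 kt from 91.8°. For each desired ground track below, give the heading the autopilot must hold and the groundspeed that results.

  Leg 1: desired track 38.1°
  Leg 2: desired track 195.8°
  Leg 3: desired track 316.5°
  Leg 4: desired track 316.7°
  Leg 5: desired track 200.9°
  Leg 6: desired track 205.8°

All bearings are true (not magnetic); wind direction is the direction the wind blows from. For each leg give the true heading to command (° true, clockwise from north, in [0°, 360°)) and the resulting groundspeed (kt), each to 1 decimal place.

Leg 1: heading=51.9°, groundspeed=98.7 kt
Leg 2: heading=179.1°, groundspeed=127.7 kt
Leg 3: heading=328.5°, groundspeed=147.4 kt
Leg 4: heading=328.8°, groundspeed=147.3 kt
Leg 5: heading=184.7°, groundspeed=131.1 kt
Leg 6: heading=190.1°, groundspeed=134.3 kt

Leg 1: desired track 38.1°; wind correction +13.8° → command heading 51.9°, groundspeed 98.7 kt
Leg 2: desired track 195.8°; wind correction -16.7° → command heading 179.1°, groundspeed 127.7 kt
Leg 3: desired track 316.5°; wind correction +12.0° → command heading 328.5°, groundspeed 147.4 kt
Leg 4: desired track 316.7°; wind correction +12.1° → command heading 328.8°, groundspeed 147.3 kt
Leg 5: desired track 200.9°; wind correction -16.2° → command heading 184.7°, groundspeed 131.1 kt
Leg 6: desired track 205.8°; wind correction -15.7° → command heading 190.1°, groundspeed 134.3 kt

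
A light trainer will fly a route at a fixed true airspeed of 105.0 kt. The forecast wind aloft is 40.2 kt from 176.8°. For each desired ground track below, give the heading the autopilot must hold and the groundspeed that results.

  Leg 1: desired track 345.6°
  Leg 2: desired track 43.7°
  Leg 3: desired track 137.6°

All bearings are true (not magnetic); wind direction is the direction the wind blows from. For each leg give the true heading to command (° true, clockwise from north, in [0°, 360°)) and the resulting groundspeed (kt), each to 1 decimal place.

Leg 1: heading=341.3°, groundspeed=144.1 kt
Leg 2: heading=59.9°, groundspeed=128.3 kt
Leg 3: heading=151.6°, groundspeed=70.7 kt

Leg 1: desired track 345.6°; wind correction -4.3° → command heading 341.3°, groundspeed 144.1 kt
Leg 2: desired track 43.7°; wind correction +16.2° → command heading 59.9°, groundspeed 128.3 kt
Leg 3: desired track 137.6°; wind correction +14.0° → command heading 151.6°, groundspeed 70.7 kt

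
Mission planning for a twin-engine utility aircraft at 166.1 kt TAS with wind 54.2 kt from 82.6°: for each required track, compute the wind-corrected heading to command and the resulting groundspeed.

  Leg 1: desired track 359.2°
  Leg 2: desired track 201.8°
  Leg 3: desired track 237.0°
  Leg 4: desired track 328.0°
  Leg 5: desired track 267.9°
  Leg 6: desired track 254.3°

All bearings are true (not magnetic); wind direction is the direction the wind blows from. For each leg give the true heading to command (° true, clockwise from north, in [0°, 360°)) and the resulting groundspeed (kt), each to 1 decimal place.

Leg 1: heading=18.1°, groundspeed=150.9 kt
Leg 2: heading=185.3°, groundspeed=185.7 kt
Leg 3: heading=228.9°, groundspeed=213.3 kt
Leg 4: heading=345.3°, groundspeed=181.2 kt
Leg 5: heading=269.6°, groundspeed=220.0 kt
Leg 6: heading=251.6°, groundspeed=219.5 kt

Leg 1: desired track 359.2°; wind correction +18.9° → command heading 18.1°, groundspeed 150.9 kt
Leg 2: desired track 201.8°; wind correction -16.5° → command heading 185.3°, groundspeed 185.7 kt
Leg 3: desired track 237.0°; wind correction -8.1° → command heading 228.9°, groundspeed 213.3 kt
Leg 4: desired track 328.0°; wind correction +17.3° → command heading 345.3°, groundspeed 181.2 kt
Leg 5: desired track 267.9°; wind correction +1.7° → command heading 269.6°, groundspeed 220.0 kt
Leg 6: desired track 254.3°; wind correction -2.7° → command heading 251.6°, groundspeed 219.5 kt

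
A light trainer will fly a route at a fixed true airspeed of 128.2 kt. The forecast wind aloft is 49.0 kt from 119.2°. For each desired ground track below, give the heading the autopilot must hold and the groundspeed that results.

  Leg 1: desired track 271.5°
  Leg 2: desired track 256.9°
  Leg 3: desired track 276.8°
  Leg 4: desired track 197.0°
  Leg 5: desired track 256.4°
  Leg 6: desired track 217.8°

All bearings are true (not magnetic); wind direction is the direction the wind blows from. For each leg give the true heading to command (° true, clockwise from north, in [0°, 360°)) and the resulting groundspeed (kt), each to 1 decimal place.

Leg 1: desired track 271.5°; wind correction -10.2° → command heading 261.3°, groundspeed 169.5 kt
Leg 2: desired track 256.9°; wind correction -14.9° → command heading 242.0°, groundspeed 160.1 kt
Leg 3: desired track 276.8°; wind correction -8.4° → command heading 268.4°, groundspeed 172.1 kt
Leg 4: desired track 197.0°; wind correction -21.9° → command heading 175.1°, groundspeed 108.6 kt
Leg 5: desired track 256.4°; wind correction -15.1° → command heading 241.3°, groundspeed 159.8 kt
Leg 6: desired track 217.8°; wind correction -22.2° → command heading 195.6°, groundspeed 126.0 kt

Leg 1: heading=261.3°, groundspeed=169.5 kt
Leg 2: heading=242.0°, groundspeed=160.1 kt
Leg 3: heading=268.4°, groundspeed=172.1 kt
Leg 4: heading=175.1°, groundspeed=108.6 kt
Leg 5: heading=241.3°, groundspeed=159.8 kt
Leg 6: heading=195.6°, groundspeed=126.0 kt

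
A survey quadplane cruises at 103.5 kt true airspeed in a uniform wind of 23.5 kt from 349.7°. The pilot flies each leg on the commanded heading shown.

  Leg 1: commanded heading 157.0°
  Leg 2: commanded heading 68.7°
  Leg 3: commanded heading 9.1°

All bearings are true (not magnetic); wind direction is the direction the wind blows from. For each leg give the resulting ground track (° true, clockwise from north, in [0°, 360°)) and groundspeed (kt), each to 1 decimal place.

Leg 1: track=159.3°, groundspeed=126.5 kt
Leg 2: track=81.8°, groundspeed=101.7 kt
Leg 3: track=14.6°, groundspeed=81.7 kt

Leg 1: heading 157.0°; drift +2.3° → track 159.3°, groundspeed 126.5 kt
Leg 2: heading 68.7°; drift +13.1° → track 81.8°, groundspeed 101.7 kt
Leg 3: heading 9.1°; drift +5.5° → track 14.6°, groundspeed 81.7 kt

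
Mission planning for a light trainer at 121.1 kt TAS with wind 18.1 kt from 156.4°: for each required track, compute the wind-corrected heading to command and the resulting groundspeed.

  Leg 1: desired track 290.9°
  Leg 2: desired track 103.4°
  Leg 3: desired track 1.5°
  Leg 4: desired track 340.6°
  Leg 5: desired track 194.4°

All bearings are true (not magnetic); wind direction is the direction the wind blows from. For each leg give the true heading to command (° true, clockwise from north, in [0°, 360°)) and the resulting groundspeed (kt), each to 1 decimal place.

Leg 1: heading=284.8°, groundspeed=133.1 kt
Leg 2: heading=110.3°, groundspeed=109.3 kt
Leg 3: heading=5.1°, groundspeed=137.2 kt
Leg 4: heading=341.2°, groundspeed=139.1 kt
Leg 5: heading=189.1°, groundspeed=106.3 kt

Leg 1: desired track 290.9°; wind correction -6.1° → command heading 284.8°, groundspeed 133.1 kt
Leg 2: desired track 103.4°; wind correction +6.9° → command heading 110.3°, groundspeed 109.3 kt
Leg 3: desired track 1.5°; wind correction +3.6° → command heading 5.1°, groundspeed 137.2 kt
Leg 4: desired track 340.6°; wind correction +0.6° → command heading 341.2°, groundspeed 139.1 kt
Leg 5: desired track 194.4°; wind correction -5.3° → command heading 189.1°, groundspeed 106.3 kt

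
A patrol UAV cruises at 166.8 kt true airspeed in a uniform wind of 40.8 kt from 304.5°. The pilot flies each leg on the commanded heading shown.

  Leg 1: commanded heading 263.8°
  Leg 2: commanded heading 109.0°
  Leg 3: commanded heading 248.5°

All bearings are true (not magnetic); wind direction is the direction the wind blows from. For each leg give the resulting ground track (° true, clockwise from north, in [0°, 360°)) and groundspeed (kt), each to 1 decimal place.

Leg 1: heading 263.8°; drift -11.1° → track 252.7°, groundspeed 138.4 kt
Leg 2: heading 109.0°; drift +3.0° → track 112.0°, groundspeed 206.4 kt
Leg 3: heading 248.5°; drift -13.2° → track 235.3°, groundspeed 147.9 kt

Leg 1: track=252.7°, groundspeed=138.4 kt
Leg 2: track=112.0°, groundspeed=206.4 kt
Leg 3: track=235.3°, groundspeed=147.9 kt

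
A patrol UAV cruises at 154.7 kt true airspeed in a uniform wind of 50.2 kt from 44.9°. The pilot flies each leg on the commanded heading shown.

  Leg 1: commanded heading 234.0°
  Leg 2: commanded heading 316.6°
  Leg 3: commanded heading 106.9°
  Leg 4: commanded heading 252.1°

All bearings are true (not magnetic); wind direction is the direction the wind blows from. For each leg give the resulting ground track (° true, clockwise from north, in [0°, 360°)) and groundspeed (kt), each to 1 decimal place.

Leg 1: track=231.8°, groundspeed=204.4 kt
Leg 2: track=298.5°, groundspeed=161.2 kt
Leg 3: track=125.6°, groundspeed=138.4 kt
Leg 4: track=245.5°, groundspeed=200.7 kt

Leg 1: heading 234.0°; drift -2.2° → track 231.8°, groundspeed 204.4 kt
Leg 2: heading 316.6°; drift -18.1° → track 298.5°, groundspeed 161.2 kt
Leg 3: heading 106.9°; drift +18.7° → track 125.6°, groundspeed 138.4 kt
Leg 4: heading 252.1°; drift -6.6° → track 245.5°, groundspeed 200.7 kt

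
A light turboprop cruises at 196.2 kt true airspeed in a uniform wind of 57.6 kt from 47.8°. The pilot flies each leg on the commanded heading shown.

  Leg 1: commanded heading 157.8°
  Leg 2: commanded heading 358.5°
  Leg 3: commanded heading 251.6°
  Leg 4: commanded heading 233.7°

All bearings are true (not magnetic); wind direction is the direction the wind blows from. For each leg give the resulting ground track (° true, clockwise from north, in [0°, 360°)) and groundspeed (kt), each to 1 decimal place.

Leg 1: heading 157.8°; drift +14.1° → track 171.9°, groundspeed 222.6 kt
Leg 2: heading 358.5°; drift -15.4° → track 343.1°, groundspeed 164.5 kt
Leg 3: heading 251.6°; drift -5.3° → track 246.3°, groundspeed 250.0 kt
Leg 4: heading 233.7°; drift -1.3° → track 232.4°, groundspeed 253.6 kt

Leg 1: track=171.9°, groundspeed=222.6 kt
Leg 2: track=343.1°, groundspeed=164.5 kt
Leg 3: track=246.3°, groundspeed=250.0 kt
Leg 4: track=232.4°, groundspeed=253.6 kt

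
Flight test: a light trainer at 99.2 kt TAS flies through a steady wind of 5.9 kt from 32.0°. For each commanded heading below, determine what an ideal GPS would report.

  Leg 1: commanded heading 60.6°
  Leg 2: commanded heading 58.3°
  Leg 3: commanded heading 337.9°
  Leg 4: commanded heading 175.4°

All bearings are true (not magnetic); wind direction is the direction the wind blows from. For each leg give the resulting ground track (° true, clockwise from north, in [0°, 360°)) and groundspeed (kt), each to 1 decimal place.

Leg 1: heading 60.6°; drift +1.7° → track 62.3°, groundspeed 94.1 kt
Leg 2: heading 58.3°; drift +1.6° → track 59.9°, groundspeed 93.9 kt
Leg 3: heading 337.9°; drift -2.9° → track 335.0°, groundspeed 95.9 kt
Leg 4: heading 175.4°; drift +1.9° → track 177.3°, groundspeed 104.0 kt

Leg 1: track=62.3°, groundspeed=94.1 kt
Leg 2: track=59.9°, groundspeed=93.9 kt
Leg 3: track=335.0°, groundspeed=95.9 kt
Leg 4: track=177.3°, groundspeed=104.0 kt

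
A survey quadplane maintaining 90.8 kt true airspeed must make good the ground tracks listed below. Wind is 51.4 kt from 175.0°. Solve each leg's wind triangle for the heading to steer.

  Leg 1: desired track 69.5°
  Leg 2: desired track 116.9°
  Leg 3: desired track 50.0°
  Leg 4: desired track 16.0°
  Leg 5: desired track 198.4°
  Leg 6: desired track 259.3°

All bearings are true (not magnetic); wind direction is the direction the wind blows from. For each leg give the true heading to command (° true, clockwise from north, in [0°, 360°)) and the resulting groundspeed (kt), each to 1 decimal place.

Leg 1: heading=102.6°, groundspeed=89.8 kt
Leg 2: heading=145.6°, groundspeed=52.5 kt
Leg 3: heading=77.6°, groundspeed=109.9 kt
Leg 4: heading=27.7°, groundspeed=136.9 kt
Leg 5: heading=185.4°, groundspeed=41.3 kt
Leg 6: heading=225.0°, groundspeed=69.9 kt

Leg 1: desired track 69.5°; wind correction +33.1° → command heading 102.6°, groundspeed 89.8 kt
Leg 2: desired track 116.9°; wind correction +28.7° → command heading 145.6°, groundspeed 52.5 kt
Leg 3: desired track 50.0°; wind correction +27.6° → command heading 77.6°, groundspeed 109.9 kt
Leg 4: desired track 16.0°; wind correction +11.7° → command heading 27.7°, groundspeed 136.9 kt
Leg 5: desired track 198.4°; wind correction -13.0° → command heading 185.4°, groundspeed 41.3 kt
Leg 6: desired track 259.3°; wind correction -34.3° → command heading 225.0°, groundspeed 69.9 kt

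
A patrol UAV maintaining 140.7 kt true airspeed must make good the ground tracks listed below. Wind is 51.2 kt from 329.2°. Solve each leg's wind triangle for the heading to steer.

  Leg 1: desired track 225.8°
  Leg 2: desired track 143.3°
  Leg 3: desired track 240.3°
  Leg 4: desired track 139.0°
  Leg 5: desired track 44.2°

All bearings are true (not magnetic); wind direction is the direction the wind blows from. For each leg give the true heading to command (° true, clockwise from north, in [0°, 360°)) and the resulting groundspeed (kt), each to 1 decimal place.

Leg 1: heading=246.5°, groundspeed=143.5 kt
Leg 2: heading=141.2°, groundspeed=191.5 kt
Leg 3: heading=261.6°, groundspeed=130.1 kt
Leg 4: heading=135.3°, groundspeed=190.8 kt
Leg 5: heading=23.6°, groundspeed=118.5 kt

Leg 1: desired track 225.8°; wind correction +20.7° → command heading 246.5°, groundspeed 143.5 kt
Leg 2: desired track 143.3°; wind correction -2.1° → command heading 141.2°, groundspeed 191.5 kt
Leg 3: desired track 240.3°; wind correction +21.3° → command heading 261.6°, groundspeed 130.1 kt
Leg 4: desired track 139.0°; wind correction -3.7° → command heading 135.3°, groundspeed 190.8 kt
Leg 5: desired track 44.2°; wind correction -20.6° → command heading 23.6°, groundspeed 118.5 kt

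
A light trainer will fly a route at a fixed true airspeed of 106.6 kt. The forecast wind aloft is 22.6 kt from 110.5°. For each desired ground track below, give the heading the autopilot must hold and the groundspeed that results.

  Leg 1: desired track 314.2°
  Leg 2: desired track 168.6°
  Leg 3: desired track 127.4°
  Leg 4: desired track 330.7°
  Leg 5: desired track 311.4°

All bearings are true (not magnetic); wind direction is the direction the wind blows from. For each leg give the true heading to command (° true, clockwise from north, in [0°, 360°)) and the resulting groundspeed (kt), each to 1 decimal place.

Leg 1: heading=319.1°, groundspeed=126.9 kt
Leg 2: heading=158.2°, groundspeed=92.9 kt
Leg 3: heading=123.9°, groundspeed=84.8 kt
Leg 4: heading=338.6°, groundspeed=122.9 kt
Leg 5: heading=315.7°, groundspeed=127.4 kt

Leg 1: desired track 314.2°; wind correction +4.9° → command heading 319.1°, groundspeed 126.9 kt
Leg 2: desired track 168.6°; wind correction -10.4° → command heading 158.2°, groundspeed 92.9 kt
Leg 3: desired track 127.4°; wind correction -3.5° → command heading 123.9°, groundspeed 84.8 kt
Leg 4: desired track 330.7°; wind correction +7.9° → command heading 338.6°, groundspeed 122.9 kt
Leg 5: desired track 311.4°; wind correction +4.3° → command heading 315.7°, groundspeed 127.4 kt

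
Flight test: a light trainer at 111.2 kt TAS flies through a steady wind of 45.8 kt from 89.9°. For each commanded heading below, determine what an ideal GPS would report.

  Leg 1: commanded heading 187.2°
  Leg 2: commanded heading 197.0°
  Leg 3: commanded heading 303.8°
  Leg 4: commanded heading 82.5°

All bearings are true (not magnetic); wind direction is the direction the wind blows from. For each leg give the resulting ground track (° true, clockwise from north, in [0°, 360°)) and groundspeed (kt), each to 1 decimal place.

Leg 1: track=208.4°, groundspeed=125.5 kt
Leg 2: track=216.3°, groundspeed=132.1 kt
Leg 3: track=294.1°, groundspeed=151.4 kt
Leg 4: track=77.4°, groundspeed=66.0 kt

Leg 1: heading 187.2°; drift +21.2° → track 208.4°, groundspeed 125.5 kt
Leg 2: heading 197.0°; drift +19.3° → track 216.3°, groundspeed 132.1 kt
Leg 3: heading 303.8°; drift -9.7° → track 294.1°, groundspeed 151.4 kt
Leg 4: heading 82.5°; drift -5.1° → track 77.4°, groundspeed 66.0 kt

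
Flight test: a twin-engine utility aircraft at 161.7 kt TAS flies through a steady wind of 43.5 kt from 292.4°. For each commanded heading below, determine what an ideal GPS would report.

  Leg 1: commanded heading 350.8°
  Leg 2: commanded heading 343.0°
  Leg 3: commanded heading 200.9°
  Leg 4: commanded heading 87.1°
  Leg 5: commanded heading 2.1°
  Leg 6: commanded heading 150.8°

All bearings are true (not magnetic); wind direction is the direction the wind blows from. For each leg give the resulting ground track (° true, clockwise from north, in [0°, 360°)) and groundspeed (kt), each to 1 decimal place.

Leg 1: track=5.7°, groundspeed=143.8 kt
Leg 2: track=357.1°, groundspeed=138.2 kt
Leg 3: track=185.9°, groundspeed=168.5 kt
Leg 4: track=92.4°, groundspeed=201.9 kt
Leg 5: track=17.7°, groundspeed=152.2 kt
Leg 6: track=142.9°, groundspeed=197.6 kt

Leg 1: heading 350.8°; drift +14.9° → track 5.7°, groundspeed 143.8 kt
Leg 2: heading 343.0°; drift +14.1° → track 357.1°, groundspeed 138.2 kt
Leg 3: heading 200.9°; drift -15.0° → track 185.9°, groundspeed 168.5 kt
Leg 4: heading 87.1°; drift +5.3° → track 92.4°, groundspeed 201.9 kt
Leg 5: heading 2.1°; drift +15.6° → track 17.7°, groundspeed 152.2 kt
Leg 6: heading 150.8°; drift -7.9° → track 142.9°, groundspeed 197.6 kt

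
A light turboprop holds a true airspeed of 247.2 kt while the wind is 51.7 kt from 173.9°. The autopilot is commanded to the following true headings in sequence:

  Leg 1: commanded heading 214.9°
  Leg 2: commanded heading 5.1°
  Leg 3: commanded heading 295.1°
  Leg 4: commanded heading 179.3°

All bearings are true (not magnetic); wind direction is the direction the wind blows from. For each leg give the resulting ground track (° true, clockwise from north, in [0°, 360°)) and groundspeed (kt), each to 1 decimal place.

Leg 1: heading 214.9°; drift +9.3° → track 224.2°, groundspeed 210.9 kt
Leg 2: heading 5.1°; drift -1.9° → track 3.2°, groundspeed 298.1 kt
Leg 3: heading 295.1°; drift +9.2° → track 304.3°, groundspeed 277.5 kt
Leg 4: heading 179.3°; drift +1.4° → track 180.7°, groundspeed 195.8 kt

Leg 1: track=224.2°, groundspeed=210.9 kt
Leg 2: track=3.2°, groundspeed=298.1 kt
Leg 3: track=304.3°, groundspeed=277.5 kt
Leg 4: track=180.7°, groundspeed=195.8 kt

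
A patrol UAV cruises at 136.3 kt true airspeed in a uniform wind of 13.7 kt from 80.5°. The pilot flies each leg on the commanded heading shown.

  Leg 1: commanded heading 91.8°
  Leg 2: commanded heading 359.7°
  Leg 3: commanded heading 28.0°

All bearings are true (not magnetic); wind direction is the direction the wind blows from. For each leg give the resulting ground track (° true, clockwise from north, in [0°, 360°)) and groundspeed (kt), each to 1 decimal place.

Leg 1: track=93.1°, groundspeed=122.9 kt
Leg 2: track=353.9°, groundspeed=134.8 kt
Leg 3: track=23.1°, groundspeed=128.4 kt

Leg 1: heading 91.8°; drift +1.3° → track 93.1°, groundspeed 122.9 kt
Leg 2: heading 359.7°; drift -5.8° → track 353.9°, groundspeed 134.8 kt
Leg 3: heading 28.0°; drift -4.9° → track 23.1°, groundspeed 128.4 kt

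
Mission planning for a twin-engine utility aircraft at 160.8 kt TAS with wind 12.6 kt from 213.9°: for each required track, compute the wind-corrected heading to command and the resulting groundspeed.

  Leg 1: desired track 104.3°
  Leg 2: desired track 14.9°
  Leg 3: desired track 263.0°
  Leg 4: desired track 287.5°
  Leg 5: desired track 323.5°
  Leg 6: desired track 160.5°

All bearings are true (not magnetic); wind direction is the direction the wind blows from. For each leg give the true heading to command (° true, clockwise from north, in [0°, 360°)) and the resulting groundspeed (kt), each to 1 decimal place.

Leg 1: heading=108.5°, groundspeed=164.6 kt
Leg 2: heading=13.4°, groundspeed=172.7 kt
Leg 3: heading=259.6°, groundspeed=152.3 kt
Leg 4: heading=283.2°, groundspeed=156.8 kt
Leg 5: heading=319.3°, groundspeed=164.6 kt
Leg 6: heading=164.1°, groundspeed=153.0 kt

Leg 1: desired track 104.3°; wind correction +4.2° → command heading 108.5°, groundspeed 164.6 kt
Leg 2: desired track 14.9°; wind correction -1.5° → command heading 13.4°, groundspeed 172.7 kt
Leg 3: desired track 263.0°; wind correction -3.4° → command heading 259.6°, groundspeed 152.3 kt
Leg 4: desired track 287.5°; wind correction -4.3° → command heading 283.2°, groundspeed 156.8 kt
Leg 5: desired track 323.5°; wind correction -4.2° → command heading 319.3°, groundspeed 164.6 kt
Leg 6: desired track 160.5°; wind correction +3.6° → command heading 164.1°, groundspeed 153.0 kt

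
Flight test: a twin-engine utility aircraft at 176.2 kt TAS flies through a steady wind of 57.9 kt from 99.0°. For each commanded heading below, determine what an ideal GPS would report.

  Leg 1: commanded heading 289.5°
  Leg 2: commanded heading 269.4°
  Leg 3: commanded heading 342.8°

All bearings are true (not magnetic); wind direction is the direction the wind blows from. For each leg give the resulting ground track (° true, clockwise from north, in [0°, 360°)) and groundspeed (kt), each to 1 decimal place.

Leg 1: track=286.9°, groundspeed=233.4 kt
Leg 2: track=271.8°, groundspeed=233.5 kt
Leg 3: track=328.4°, groundspeed=208.3 kt

Leg 1: heading 289.5°; drift -2.6° → track 286.9°, groundspeed 233.4 kt
Leg 2: heading 269.4°; drift +2.4° → track 271.8°, groundspeed 233.5 kt
Leg 3: heading 342.8°; drift -14.4° → track 328.4°, groundspeed 208.3 kt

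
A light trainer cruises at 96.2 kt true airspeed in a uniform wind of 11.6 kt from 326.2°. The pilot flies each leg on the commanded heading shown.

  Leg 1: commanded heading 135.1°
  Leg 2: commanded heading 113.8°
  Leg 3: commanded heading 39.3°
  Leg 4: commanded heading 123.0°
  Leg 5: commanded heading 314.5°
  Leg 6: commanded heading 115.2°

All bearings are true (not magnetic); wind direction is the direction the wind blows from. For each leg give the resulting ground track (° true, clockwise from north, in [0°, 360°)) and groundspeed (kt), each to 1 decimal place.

Leg 1: track=136.3°, groundspeed=107.6 kt
Leg 2: track=117.2°, groundspeed=106.2 kt
Leg 3: track=46.1°, groundspeed=93.5 kt
Leg 4: track=125.4°, groundspeed=107.0 kt
Leg 5: track=312.9°, groundspeed=84.9 kt
Leg 6: track=118.4°, groundspeed=106.3 kt

Leg 1: heading 135.1°; drift +1.2° → track 136.3°, groundspeed 107.6 kt
Leg 2: heading 113.8°; drift +3.4° → track 117.2°, groundspeed 106.2 kt
Leg 3: heading 39.3°; drift +6.8° → track 46.1°, groundspeed 93.5 kt
Leg 4: heading 123.0°; drift +2.4° → track 125.4°, groundspeed 107.0 kt
Leg 5: heading 314.5°; drift -1.6° → track 312.9°, groundspeed 84.9 kt
Leg 6: heading 115.2°; drift +3.2° → track 118.4°, groundspeed 106.3 kt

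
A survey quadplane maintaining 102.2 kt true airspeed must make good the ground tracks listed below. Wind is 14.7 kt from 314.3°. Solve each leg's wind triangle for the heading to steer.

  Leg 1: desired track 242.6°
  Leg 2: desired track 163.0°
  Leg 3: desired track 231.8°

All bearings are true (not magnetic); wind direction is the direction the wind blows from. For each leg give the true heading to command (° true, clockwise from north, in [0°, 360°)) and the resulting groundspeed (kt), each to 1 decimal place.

Leg 1: desired track 242.6°; wind correction +7.8° → command heading 250.4°, groundspeed 96.6 kt
Leg 2: desired track 163.0°; wind correction +4.0° → command heading 167.0°, groundspeed 114.8 kt
Leg 3: desired track 231.8°; wind correction +8.2° → command heading 240.0°, groundspeed 99.2 kt

Leg 1: heading=250.4°, groundspeed=96.6 kt
Leg 2: heading=167.0°, groundspeed=114.8 kt
Leg 3: heading=240.0°, groundspeed=99.2 kt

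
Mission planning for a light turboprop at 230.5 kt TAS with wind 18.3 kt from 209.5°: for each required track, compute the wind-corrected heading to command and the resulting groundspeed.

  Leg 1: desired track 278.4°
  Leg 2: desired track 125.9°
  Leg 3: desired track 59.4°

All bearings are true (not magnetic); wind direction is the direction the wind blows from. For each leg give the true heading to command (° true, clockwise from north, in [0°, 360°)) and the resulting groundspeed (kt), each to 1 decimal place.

Leg 1: heading=274.2°, groundspeed=223.3 kt
Leg 2: heading=130.4°, groundspeed=227.7 kt
Leg 3: heading=61.7°, groundspeed=246.2 kt

Leg 1: desired track 278.4°; wind correction -4.2° → command heading 274.2°, groundspeed 223.3 kt
Leg 2: desired track 125.9°; wind correction +4.5° → command heading 130.4°, groundspeed 227.7 kt
Leg 3: desired track 59.4°; wind correction +2.3° → command heading 61.7°, groundspeed 246.2 kt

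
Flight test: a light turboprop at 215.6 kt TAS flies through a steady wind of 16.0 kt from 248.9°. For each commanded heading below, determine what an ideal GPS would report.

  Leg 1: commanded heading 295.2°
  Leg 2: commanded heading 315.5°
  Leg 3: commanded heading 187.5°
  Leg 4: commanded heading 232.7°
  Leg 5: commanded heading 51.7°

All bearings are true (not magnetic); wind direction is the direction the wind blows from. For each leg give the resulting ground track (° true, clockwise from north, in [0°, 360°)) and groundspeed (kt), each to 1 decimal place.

Leg 1: track=298.4°, groundspeed=204.9 kt
Leg 2: track=319.5°, groundspeed=209.8 kt
Leg 3: track=183.6°, groundspeed=208.4 kt
Leg 4: track=231.4°, groundspeed=200.3 kt
Leg 5: track=52.9°, groundspeed=230.9 kt

Leg 1: heading 295.2°; drift +3.2° → track 298.4°, groundspeed 204.9 kt
Leg 2: heading 315.5°; drift +4.0° → track 319.5°, groundspeed 209.8 kt
Leg 3: heading 187.5°; drift -3.9° → track 183.6°, groundspeed 208.4 kt
Leg 4: heading 232.7°; drift -1.3° → track 231.4°, groundspeed 200.3 kt
Leg 5: heading 51.7°; drift +1.2° → track 52.9°, groundspeed 230.9 kt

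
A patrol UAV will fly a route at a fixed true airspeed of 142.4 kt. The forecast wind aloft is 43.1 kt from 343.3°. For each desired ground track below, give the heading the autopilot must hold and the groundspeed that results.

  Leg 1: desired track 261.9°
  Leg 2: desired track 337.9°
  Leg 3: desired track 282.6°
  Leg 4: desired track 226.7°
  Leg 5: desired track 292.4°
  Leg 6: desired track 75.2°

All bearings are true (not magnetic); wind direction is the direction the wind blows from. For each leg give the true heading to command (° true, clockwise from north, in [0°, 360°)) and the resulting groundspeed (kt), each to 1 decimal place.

Leg 1: desired track 261.9°; wind correction +17.4° → command heading 279.3°, groundspeed 129.4 kt
Leg 2: desired track 337.9°; wind correction +1.6° → command heading 339.5°, groundspeed 99.4 kt
Leg 3: desired track 282.6°; wind correction +15.3° → command heading 297.9°, groundspeed 116.3 kt
Leg 4: desired track 226.7°; wind correction +15.7° → command heading 242.4°, groundspeed 156.4 kt
Leg 5: desired track 292.4°; wind correction +13.6° → command heading 306.0°, groundspeed 111.2 kt
Leg 6: desired track 75.2°; wind correction -17.6° → command heading 57.6°, groundspeed 137.2 kt

Leg 1: heading=279.3°, groundspeed=129.4 kt
Leg 2: heading=339.5°, groundspeed=99.4 kt
Leg 3: heading=297.9°, groundspeed=116.3 kt
Leg 4: heading=242.4°, groundspeed=156.4 kt
Leg 5: heading=306.0°, groundspeed=111.2 kt
Leg 6: heading=57.6°, groundspeed=137.2 kt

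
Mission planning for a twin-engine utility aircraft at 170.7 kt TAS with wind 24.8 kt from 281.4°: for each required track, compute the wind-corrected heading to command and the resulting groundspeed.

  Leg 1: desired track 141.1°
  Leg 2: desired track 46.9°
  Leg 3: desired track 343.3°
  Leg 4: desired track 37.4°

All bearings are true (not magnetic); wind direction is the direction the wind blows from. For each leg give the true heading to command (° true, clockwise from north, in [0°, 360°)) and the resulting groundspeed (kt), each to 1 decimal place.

Leg 1: desired track 141.1°; wind correction +5.3° → command heading 146.4°, groundspeed 189.0 kt
Leg 2: desired track 46.9°; wind correction -6.8° → command heading 40.1°, groundspeed 183.9 kt
Leg 3: desired track 343.3°; wind correction -7.4° → command heading 335.9°, groundspeed 157.6 kt
Leg 4: desired track 37.4°; wind correction -7.5° → command heading 29.9°, groundspeed 180.1 kt

Leg 1: heading=146.4°, groundspeed=189.0 kt
Leg 2: heading=40.1°, groundspeed=183.9 kt
Leg 3: heading=335.9°, groundspeed=157.6 kt
Leg 4: heading=29.9°, groundspeed=180.1 kt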